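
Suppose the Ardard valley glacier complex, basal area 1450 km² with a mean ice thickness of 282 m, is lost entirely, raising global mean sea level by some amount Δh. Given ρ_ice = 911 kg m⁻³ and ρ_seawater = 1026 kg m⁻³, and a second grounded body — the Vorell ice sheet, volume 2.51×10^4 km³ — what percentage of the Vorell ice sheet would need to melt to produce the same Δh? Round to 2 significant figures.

Equal sea-level rise means equal mass of meltwater, i.e. equal mass of ice lost.
Ice mass of Ardard: 3.725×10^14 kg; ice mass of Vorell: 2.287×10^16 kg.
Fraction required = 3.725×10^14 / 2.287×10^16 = 0.0163 → 1.6 %.

≈ 1.6 %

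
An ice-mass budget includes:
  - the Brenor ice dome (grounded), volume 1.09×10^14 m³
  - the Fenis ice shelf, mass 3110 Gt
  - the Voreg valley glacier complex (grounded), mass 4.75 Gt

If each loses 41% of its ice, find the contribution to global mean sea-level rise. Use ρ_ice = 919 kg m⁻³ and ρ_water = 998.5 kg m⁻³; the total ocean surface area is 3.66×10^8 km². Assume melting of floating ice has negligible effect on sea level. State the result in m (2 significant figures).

Brenor: 0.41 × 1.09×10^14 m³ × (919/998.5) = 4.113×10^13 m³ of water.
The Fenis ice shelf is floating and already displaces its own weight of water, so its melt adds essentially nothing to sea level.
Voreg: 0.41 × 4.75 Gt = 1.947×10^12 kg; dividing by ρ_w = 998.5 kg m⁻³ gives 1.950×10^9 m³ of water.
Total added water ≈ 4.113×10^13 m³ over 3.66×10^14 m² → Δh = 0.112 m.

≈ 0.11 m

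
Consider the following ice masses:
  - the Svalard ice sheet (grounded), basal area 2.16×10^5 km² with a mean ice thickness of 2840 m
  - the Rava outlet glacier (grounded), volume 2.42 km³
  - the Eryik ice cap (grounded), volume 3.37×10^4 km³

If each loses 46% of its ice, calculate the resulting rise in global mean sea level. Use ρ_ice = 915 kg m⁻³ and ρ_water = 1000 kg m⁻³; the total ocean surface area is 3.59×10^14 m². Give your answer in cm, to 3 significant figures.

≈ 75.9 cm

Svalard: ice volume = 2.16×10^5 km² × 2840 m = 6.134×10^5 km³; 0.46 × 6.134×10^5 × (915/1000) = 2.582×10^5 km³ of water.
Rava: 0.46 × 2.42 km³ × (915/1000) = 1.019 km³ of water.
Eryik: 0.46 × 3.37×10^4 km³ × (915/1000) = 1.418×10^4 km³ of water.
Total added water ≈ 2.724×10^14 m³ over 3.59×10^14 m² → Δh = 0.759 m = 75.9 cm.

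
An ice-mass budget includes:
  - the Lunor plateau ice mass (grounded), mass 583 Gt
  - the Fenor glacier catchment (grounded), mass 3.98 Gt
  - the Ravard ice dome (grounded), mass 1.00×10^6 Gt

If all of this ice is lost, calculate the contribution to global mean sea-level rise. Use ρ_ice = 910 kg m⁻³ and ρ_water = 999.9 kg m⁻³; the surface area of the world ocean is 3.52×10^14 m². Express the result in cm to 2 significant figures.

Lunor: 583 Gt = 5.830×10^14 kg; dividing by ρ_w = 999.9 kg m⁻³ gives 5.831×10^11 m³ of water.
Fenor: 3.98 Gt = 3.980×10^12 kg; dividing by ρ_w = 999.9 kg m⁻³ gives 3.980×10^9 m³ of water.
Ravard: 1.00×10^6 Gt = 1.000×10^18 kg; dividing by ρ_w = 999.9 kg m⁻³ gives 1.000×10^15 m³ of water.
Total added water ≈ 1.001×10^15 m³ over 3.52×10^14 m² → Δh = 2.84 m = 280 cm.

≈ 280 cm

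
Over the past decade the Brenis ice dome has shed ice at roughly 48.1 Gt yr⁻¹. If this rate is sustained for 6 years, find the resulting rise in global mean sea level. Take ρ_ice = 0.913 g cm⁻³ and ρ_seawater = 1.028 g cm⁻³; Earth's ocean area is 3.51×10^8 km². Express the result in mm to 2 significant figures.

Total mass lost = 48.1 Gt/yr × 6 yr = 288.6 Gt = 2.886×10^14 kg.
ρ_w = 1.028 g cm⁻³ = 1028 kg m⁻³, so water volume = 2.886×10^14 / 1028 = 2.807×10^11 m³.
Δh = 2.807×10^11 / 3.51×10^14 = 8.00×10^-4 m = 0.80 mm.

≈ 0.80 mm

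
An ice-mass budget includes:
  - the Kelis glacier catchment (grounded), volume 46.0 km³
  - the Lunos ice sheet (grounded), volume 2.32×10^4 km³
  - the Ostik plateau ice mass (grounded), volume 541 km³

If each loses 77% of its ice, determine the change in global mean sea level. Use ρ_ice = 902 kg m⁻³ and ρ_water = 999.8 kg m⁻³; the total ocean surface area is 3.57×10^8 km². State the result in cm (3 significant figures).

≈ 4.63 cm

Kelis: 0.77 × 46.0 km³ × (902/999.8) = 31.96 km³ of water.
Lunos: 0.77 × 2.32×10^4 km³ × (902/999.8) = 1.612×10^4 km³ of water.
Ostik: 0.77 × 541 km³ × (902/999.8) = 375.8 km³ of water.
Total added water ≈ 1.652×10^13 m³ over 3.57×10^14 m² → Δh = 0.0463 m = 4.63 cm.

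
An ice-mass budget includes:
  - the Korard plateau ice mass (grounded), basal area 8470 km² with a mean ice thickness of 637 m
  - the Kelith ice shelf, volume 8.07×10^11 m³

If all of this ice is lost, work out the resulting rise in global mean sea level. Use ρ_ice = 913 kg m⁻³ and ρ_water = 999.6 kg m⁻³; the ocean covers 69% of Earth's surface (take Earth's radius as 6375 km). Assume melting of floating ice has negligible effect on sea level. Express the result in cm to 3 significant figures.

≈ 1.40 cm

Korard: ice volume = 8470 km² × 637 m = 5395 km³; 5395 × (913/999.6) = 4928 km³ of water.
The Kelith ice shelf is floating and already displaces its own weight of water, so its melt adds essentially nothing to sea level.
Total added water ≈ 4.928×10^12 m³ over 3.52×10^14 m² → Δh = 0.0140 m = 1.40 cm.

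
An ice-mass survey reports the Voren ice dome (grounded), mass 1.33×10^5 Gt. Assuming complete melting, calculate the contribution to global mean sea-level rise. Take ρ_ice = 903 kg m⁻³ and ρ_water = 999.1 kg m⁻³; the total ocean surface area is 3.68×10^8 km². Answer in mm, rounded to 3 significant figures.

≈ 362 mm

Voren: 1.33×10^5 Gt = 1.330×10^17 kg; dividing by ρ_w = 999.1 kg m⁻³ gives 1.331×10^14 m³ of water.
Spread over 3.68×10^14 m² of ocean, Δh = 1.331×10^14 / 3.68×10^14 = 0.362 m = 362 mm.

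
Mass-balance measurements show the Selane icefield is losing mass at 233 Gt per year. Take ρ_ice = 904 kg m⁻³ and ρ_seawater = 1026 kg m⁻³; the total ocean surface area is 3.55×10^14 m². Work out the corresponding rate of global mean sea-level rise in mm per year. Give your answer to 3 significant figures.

≈ 0.640 mm/yr

ρ_w = 1026 kg m⁻³. Annual water volume added = 233 Gt / ρ_w = 2.330×10^14 kg / 1026 kg m⁻³ = 2.271×10^11 m³.
Δh per year = 2.271×10^11 / 3.55×10^14 = 6.40×10^-4 m = 0.640 mm.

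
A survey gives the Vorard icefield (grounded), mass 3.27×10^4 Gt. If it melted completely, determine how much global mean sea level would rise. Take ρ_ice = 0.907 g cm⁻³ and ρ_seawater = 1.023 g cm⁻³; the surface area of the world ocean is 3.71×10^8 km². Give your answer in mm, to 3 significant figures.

Vorard: 3.27×10^4 Gt = 3.270×10^16 kg; dividing by ρ_w = 1.023 g cm⁻³ = 1023 kg m⁻³ gives 3.196×10^13 m³ of water.
Spread over 3.71×10^14 m² of ocean, Δh = 3.196×10^13 / 3.71×10^14 = 0.0862 m = 86.2 mm.

≈ 86.2 mm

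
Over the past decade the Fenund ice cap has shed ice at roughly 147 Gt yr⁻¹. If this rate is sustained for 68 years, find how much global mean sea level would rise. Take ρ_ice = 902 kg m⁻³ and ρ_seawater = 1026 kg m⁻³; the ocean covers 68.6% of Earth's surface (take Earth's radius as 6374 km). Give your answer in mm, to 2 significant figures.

≈ 28 mm

Total mass lost = 147 Gt/yr × 68 yr = 9996 Gt = 9.996×10^15 kg.
ρ_w = 1026 kg m⁻³, so water volume = 9.996×10^15 / 1026 = 9.743×10^12 m³.
Δh = 9.743×10^12 / 3.50×10^14 = 0.0278 m = 28 mm.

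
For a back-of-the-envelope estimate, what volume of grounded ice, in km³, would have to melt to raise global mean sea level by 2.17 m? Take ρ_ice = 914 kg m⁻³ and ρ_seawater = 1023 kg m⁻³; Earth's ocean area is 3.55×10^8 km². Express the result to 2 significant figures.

≈ 8.6×10^5 km³

Required water volume = Δh × A = 2.17 m × 3.55×10^14 m² = 7.704×10^14 m³ = 7.704×10^5 km³.
Ice volume = water volume × ρ_w/ρ_ice = 7.704×10^5 × 1023/914 = 8.6×10^5 km³.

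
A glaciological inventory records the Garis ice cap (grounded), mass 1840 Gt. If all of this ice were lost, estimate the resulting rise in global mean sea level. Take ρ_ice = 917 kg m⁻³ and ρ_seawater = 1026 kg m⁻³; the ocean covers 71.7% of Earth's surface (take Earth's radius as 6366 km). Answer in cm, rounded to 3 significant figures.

Garis: 1840 Gt = 1.840×10^15 kg; dividing by ρ_w = 1026 kg m⁻³ gives 1.793×10^12 m³ of water.
Spread over 3.65×10^14 m² of ocean, Δh = 1.793×10^12 / 3.65×10^14 = 4.91×10^-3 m = 0.491 cm.

≈ 0.491 cm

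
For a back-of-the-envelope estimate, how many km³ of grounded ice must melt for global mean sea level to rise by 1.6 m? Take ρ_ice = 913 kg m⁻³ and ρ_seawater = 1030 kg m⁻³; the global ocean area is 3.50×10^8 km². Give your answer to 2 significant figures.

≈ 6.3×10^5 km³

Required water volume = Δh × A = 1.6 m × 3.50×10^14 m² = 5.600×10^14 m³ = 5.600×10^5 km³.
Ice volume = water volume × ρ_w/ρ_ice = 5.600×10^5 × 1030/913 = 6.3×10^5 km³.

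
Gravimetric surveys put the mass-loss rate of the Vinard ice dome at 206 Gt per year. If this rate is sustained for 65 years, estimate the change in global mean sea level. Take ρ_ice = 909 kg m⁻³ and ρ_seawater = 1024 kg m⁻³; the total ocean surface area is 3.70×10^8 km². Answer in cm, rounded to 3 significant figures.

≈ 3.53 cm

Total mass lost = 206 Gt/yr × 65 yr = 1.339×10^4 Gt = 1.339×10^16 kg.
ρ_w = 1024 kg m⁻³, so water volume = 1.339×10^16 / 1024 = 1.308×10^13 m³.
Δh = 1.308×10^13 / 3.70×10^14 = 0.0353 m = 3.53 cm.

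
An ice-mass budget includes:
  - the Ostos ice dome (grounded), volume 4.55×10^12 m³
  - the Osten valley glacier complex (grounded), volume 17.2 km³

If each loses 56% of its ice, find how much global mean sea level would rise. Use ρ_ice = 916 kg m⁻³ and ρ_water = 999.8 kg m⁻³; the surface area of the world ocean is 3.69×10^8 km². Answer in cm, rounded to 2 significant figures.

Ostos: 0.56 × 4.55×10^12 m³ × (916/999.8) = 2.334×10^12 m³ of water.
Osten: 0.56 × 17.2 km³ × (916/999.8) = 8.825 km³ of water.
Total added water ≈ 2.343×10^12 m³ over 3.69×10^14 m² → Δh = 6.35×10^-3 m = 0.64 cm.

≈ 0.64 cm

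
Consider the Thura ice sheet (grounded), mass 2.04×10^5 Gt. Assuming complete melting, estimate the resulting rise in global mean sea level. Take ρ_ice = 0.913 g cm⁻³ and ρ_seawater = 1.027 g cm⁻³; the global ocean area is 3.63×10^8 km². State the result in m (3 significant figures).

≈ 0.547 m

Thura: 2.04×10^5 Gt = 2.040×10^17 kg; dividing by ρ_w = 1.027 g cm⁻³ = 1027 kg m⁻³ gives 1.986×10^14 m³ of water.
Spread over 3.63×10^14 m² of ocean, Δh = 1.986×10^14 / 3.63×10^14 = 0.547 m.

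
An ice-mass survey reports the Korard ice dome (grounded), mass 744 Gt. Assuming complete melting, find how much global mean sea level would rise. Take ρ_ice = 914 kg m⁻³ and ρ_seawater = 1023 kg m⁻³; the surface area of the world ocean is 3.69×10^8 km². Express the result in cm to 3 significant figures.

Korard: 744 Gt = 7.440×10^14 kg; dividing by ρ_w = 1023 kg m⁻³ gives 7.273×10^11 m³ of water.
Spread over 3.69×10^14 m² of ocean, Δh = 7.273×10^11 / 3.69×10^14 = 1.97×10^-3 m = 0.197 cm.

≈ 0.197 cm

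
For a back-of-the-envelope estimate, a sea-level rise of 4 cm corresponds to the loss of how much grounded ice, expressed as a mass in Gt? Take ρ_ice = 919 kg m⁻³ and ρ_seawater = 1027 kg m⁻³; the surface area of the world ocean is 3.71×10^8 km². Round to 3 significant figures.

Required water volume = Δh × A = 0.04 m × 3.71×10^14 m² = 1.484×10^13 m³.
ρ_w = 1027 kg m⁻³, so the mass of water = 1.484×10^13 m³ × 1027 kg m⁻³ = 1.524×10^16 kg = 1.52×10^4 Gt (and the same mass of ice, by conservation).

≈ 1.52×10^4 Gt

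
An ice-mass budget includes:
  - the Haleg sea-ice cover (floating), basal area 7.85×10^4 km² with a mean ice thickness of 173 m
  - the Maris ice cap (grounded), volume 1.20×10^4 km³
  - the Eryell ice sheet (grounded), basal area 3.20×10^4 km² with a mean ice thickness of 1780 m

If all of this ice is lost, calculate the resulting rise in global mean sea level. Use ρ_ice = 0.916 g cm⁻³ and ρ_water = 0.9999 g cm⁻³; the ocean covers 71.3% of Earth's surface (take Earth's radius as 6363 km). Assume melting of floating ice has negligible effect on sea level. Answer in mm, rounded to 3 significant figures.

≈ 174 mm

The Haleg sea-ice cover is floating and already displaces its own weight of water, so its melt adds essentially nothing to sea level.
Maris: 1.20×10^4 km³ × (916/999.9) = 1.099×10^4 km³ of water.
Eryell: ice volume = 3.20×10^4 km² × 1780 m = 5.696×10^4 km³; 5.696×10^4 × (916/999.9) = 5.218×10^4 km³ of water.
Total added water ≈ 6.317×10^13 m³ over 3.63×10^14 m² → Δh = 0.174 m = 174 mm.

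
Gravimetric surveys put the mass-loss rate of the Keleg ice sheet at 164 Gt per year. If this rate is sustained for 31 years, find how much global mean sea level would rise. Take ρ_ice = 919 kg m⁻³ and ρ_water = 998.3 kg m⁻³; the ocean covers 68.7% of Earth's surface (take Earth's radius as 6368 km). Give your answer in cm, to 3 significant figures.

Total mass lost = 164 Gt/yr × 31 yr = 5084 Gt = 5.084×10^15 kg.
ρ_w = 998.3 kg m⁻³, so water volume = 5.084×10^15 / 998.3 = 5.093×10^12 m³.
Δh = 5.093×10^12 / 3.50×10^14 = 0.0145 m = 1.45 cm.

≈ 1.45 cm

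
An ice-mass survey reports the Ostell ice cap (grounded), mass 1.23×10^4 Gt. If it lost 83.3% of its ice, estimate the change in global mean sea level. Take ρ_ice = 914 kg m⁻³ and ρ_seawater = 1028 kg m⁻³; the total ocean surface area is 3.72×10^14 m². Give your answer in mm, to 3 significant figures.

Ostell: 0.833 × 1.23×10^4 Gt = 1.025×10^16 kg; dividing by ρ_w = 1028 kg m⁻³ gives 9.967×10^12 m³ of water.
Spread over 3.72×10^14 m² of ocean, Δh = 9.967×10^12 / 3.72×10^14 = 0.0268 m = 26.8 mm.

≈ 26.8 mm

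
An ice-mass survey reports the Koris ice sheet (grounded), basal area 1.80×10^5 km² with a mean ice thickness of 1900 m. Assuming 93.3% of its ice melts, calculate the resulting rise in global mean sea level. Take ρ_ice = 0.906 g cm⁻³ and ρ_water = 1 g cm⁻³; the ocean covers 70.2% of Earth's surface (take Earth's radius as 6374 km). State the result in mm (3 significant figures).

Koris: ice volume = 1.80×10^5 km² × 1900 m = 3.420×10^5 km³; 0.933 × 3.420×10^5 × (906/1000) = 2.891×10^5 km³ of water.
Spread over 3.58×10^14 m² of ocean, Δh = 2.891×10^14 / 3.58×10^14 = 0.807 m = 807 mm.

≈ 807 mm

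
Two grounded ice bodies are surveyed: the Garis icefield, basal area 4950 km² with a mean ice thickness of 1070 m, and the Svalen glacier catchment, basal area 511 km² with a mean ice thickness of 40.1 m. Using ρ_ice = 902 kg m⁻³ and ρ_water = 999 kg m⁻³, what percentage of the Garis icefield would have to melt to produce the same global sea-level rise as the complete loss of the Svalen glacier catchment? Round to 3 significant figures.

Equal sea-level rise means equal mass of meltwater, i.e. equal mass of ice lost.
Ice mass of Svalen: 1.848×10^13 kg; ice mass of Garis: 4.777×10^15 kg.
Fraction required = 1.848×10^13 / 4.777×10^15 = 3.87×10^-3 → 0.387 %.

≈ 0.387 %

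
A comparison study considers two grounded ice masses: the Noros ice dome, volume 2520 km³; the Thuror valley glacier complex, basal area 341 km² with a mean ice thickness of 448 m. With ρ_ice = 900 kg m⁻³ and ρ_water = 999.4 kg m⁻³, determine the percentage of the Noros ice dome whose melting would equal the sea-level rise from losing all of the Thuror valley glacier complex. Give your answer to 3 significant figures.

Equal sea-level rise means equal mass of meltwater, i.e. equal mass of ice lost.
Ice mass of Thuror: 1.375×10^14 kg; ice mass of Noros: 2.268×10^15 kg.
Fraction required = 1.375×10^14 / 2.268×10^15 = 0.0606 → 6.06 %.

≈ 6.06 %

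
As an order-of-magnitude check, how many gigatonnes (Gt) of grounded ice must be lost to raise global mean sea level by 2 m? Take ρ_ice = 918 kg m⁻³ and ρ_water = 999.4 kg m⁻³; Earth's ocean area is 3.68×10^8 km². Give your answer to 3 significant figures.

≈ 7.36×10^5 Gt

Required water volume = Δh × A = 2 m × 3.68×10^14 m² = 7.360×10^14 m³.
ρ_w = 999.4 kg m⁻³, so the mass of water = 7.360×10^14 m³ × 999.4 kg m⁻³ = 7.356×10^17 kg = 7.36×10^5 Gt (and the same mass of ice, by conservation).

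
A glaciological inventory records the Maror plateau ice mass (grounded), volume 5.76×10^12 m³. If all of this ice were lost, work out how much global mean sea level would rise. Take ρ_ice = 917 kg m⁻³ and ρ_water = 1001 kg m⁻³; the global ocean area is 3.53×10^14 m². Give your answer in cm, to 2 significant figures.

≈ 1.5 cm

Maror: 5.76×10^12 m³ × (917/1001) = 5.277×10^12 m³ of water.
Spread over 3.53×10^14 m² of ocean, Δh = 5.277×10^12 / 3.53×10^14 = 0.0149 m = 1.5 cm.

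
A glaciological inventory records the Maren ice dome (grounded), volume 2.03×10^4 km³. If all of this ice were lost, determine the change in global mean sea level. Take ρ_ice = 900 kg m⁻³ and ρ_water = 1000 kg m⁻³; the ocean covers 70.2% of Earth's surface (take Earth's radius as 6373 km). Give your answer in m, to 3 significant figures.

≈ 0.0510 m

Maren: 2.03×10^4 km³ × (900/1000) = 1.827×10^4 km³ of water.
Spread over 3.58×10^14 m² of ocean, Δh = 1.827×10^13 / 3.58×10^14 = 0.0510 m.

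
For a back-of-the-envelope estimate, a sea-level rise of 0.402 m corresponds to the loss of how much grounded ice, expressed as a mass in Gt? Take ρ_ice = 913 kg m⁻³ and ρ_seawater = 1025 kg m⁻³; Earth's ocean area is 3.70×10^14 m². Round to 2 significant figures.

≈ 1.5×10^5 Gt

Required water volume = Δh × A = 0.402 m × 3.70×10^14 m² = 1.487×10^14 m³.
ρ_w = 1025 kg m⁻³, so the mass of water = 1.487×10^14 m³ × 1025 kg m⁻³ = 1.525×10^17 kg = 1.5×10^5 Gt (and the same mass of ice, by conservation).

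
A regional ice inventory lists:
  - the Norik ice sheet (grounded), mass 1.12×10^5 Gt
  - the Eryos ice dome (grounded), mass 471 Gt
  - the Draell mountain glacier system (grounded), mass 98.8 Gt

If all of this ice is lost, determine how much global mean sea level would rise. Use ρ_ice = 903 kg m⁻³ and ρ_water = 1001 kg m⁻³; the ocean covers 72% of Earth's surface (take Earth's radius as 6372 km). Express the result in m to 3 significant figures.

Norik: 1.12×10^5 Gt = 1.120×10^17 kg; dividing by ρ_w = 1001 kg m⁻³ gives 1.119×10^14 m³ of water.
Eryos: 471 Gt = 4.710×10^14 kg; dividing by ρ_w = 1001 kg m⁻³ gives 4.705×10^11 m³ of water.
Draell: 98.8 Gt = 9.880×10^13 kg; dividing by ρ_w = 1001 kg m⁻³ gives 9.870×10^10 m³ of water.
Total added water ≈ 1.125×10^14 m³ over 3.67×10^14 m² → Δh = 0.306 m.

≈ 0.306 m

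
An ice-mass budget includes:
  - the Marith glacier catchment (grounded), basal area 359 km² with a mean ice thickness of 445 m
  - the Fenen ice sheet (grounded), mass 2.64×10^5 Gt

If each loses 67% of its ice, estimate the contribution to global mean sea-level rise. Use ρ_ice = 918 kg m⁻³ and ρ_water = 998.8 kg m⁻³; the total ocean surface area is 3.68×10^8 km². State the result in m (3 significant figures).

Marith: ice volume = 359 km² × 445 m = 159.8 km³; 0.67 × 159.8 × (918/998.8) = 98.38 km³ of water.
Fenen: 0.67 × 2.64×10^5 Gt = 1.769×10^17 kg; dividing by ρ_w = 998.8 kg m⁻³ gives 1.771×10^14 m³ of water.
Total added water ≈ 1.772×10^14 m³ over 3.68×10^14 m² → Δh = 0.481 m.

≈ 0.481 m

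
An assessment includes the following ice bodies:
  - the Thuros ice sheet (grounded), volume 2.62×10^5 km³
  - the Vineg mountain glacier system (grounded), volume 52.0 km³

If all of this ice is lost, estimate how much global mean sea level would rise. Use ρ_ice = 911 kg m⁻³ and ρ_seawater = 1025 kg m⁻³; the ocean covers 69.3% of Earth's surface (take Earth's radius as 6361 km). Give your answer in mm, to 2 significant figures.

≈ 660 mm

Thuros: 2.62×10^5 km³ × (911/1025) = 2.329×10^5 km³ of water.
Vineg: 52.0 km³ × (911/1025) = 46.22 km³ of water.
Total added water ≈ 2.329×10^14 m³ over 3.52×10^14 m² → Δh = 0.661 m = 660 mm.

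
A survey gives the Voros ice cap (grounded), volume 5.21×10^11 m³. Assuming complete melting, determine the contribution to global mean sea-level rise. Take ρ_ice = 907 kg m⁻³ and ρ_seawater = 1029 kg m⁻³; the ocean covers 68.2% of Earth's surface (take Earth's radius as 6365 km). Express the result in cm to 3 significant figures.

≈ 0.132 cm

Voros: 5.21×10^11 m³ × (907/1029) = 4.592×10^11 m³ of water.
Spread over 3.47×10^14 m² of ocean, Δh = 4.592×10^11 / 3.47×10^14 = 1.32×10^-3 m = 0.132 cm.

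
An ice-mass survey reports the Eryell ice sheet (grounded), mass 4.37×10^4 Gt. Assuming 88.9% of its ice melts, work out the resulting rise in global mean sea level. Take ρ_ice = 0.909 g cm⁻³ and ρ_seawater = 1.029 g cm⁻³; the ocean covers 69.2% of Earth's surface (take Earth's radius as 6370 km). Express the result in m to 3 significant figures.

≈ 0.107 m

Eryell: 0.889 × 4.37×10^4 Gt = 3.885×10^16 kg; dividing by ρ_w = 1.029 g cm⁻³ = 1029 kg m⁻³ gives 3.775×10^13 m³ of water.
Spread over 3.53×10^14 m² of ocean, Δh = 3.775×10^13 / 3.53×10^14 = 0.107 m.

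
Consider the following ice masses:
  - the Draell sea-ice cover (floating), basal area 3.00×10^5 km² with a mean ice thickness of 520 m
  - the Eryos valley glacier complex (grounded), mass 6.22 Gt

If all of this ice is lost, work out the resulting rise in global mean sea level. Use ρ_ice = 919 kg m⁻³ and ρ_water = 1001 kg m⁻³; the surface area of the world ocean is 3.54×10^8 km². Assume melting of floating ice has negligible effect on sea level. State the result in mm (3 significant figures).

The Draell sea-ice cover is floating and already displaces its own weight of water, so its melt adds essentially nothing to sea level.
Eryos: 6.22 Gt = 6.220×10^12 kg; dividing by ρ_w = 1001 kg m⁻³ gives 6.214×10^9 m³ of water.
Total added water ≈ 6.214×10^9 m³ over 3.54×10^14 m² → Δh = 1.76×10^-5 m = 0.0176 mm.

≈ 0.0176 mm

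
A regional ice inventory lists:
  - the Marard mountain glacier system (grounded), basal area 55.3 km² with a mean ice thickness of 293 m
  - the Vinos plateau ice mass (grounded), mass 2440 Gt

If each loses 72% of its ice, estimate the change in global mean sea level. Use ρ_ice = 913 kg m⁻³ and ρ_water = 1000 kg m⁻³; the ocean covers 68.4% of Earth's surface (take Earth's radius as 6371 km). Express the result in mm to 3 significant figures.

Marard: ice volume = 55.3 km² × 293 m = 16.20 km³; 0.72 × 16.20 × (913/1000) = 10.65 km³ of water.
Vinos: 0.72 × 2440 Gt = 1.757×10^15 kg; dividing by ρ_w = 1000 kg m⁻³ gives 1.757×10^12 m³ of water.
Total added water ≈ 1.767×10^12 m³ over 3.49×10^14 m² → Δh = 5.07×10^-3 m = 5.07 mm.

≈ 5.07 mm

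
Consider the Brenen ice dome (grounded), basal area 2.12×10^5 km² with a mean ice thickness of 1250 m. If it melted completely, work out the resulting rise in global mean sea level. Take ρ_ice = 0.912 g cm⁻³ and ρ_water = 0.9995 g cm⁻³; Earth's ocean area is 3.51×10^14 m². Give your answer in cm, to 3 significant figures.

≈ 68.9 cm

Brenen: ice volume = 2.12×10^5 km² × 1250 m = 2.650×10^5 km³; 2.650×10^5 × (912/999.5) = 2.418×10^5 km³ of water.
Spread over 3.51×10^14 m² of ocean, Δh = 2.418×10^14 / 3.51×10^14 = 0.689 m = 68.9 cm.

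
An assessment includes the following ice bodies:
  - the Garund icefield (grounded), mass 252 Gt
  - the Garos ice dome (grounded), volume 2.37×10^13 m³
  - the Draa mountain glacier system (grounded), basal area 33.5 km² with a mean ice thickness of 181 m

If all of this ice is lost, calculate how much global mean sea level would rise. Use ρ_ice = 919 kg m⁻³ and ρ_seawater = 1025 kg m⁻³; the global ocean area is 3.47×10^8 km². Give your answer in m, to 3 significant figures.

Garund: 252 Gt = 2.520×10^14 kg; dividing by ρ_w = 1025 kg m⁻³ gives 2.459×10^11 m³ of water.
Garos: 2.37×10^13 m³ × (919/1025) = 2.125×10^13 m³ of water.
Draa: ice volume = 33.5 km² × 181 m = 6.064 km³; 6.064 × (919/1025) = 5.436 km³ of water.
Total added water ≈ 2.150×10^13 m³ over 3.47×10^14 m² → Δh = 0.0620 m.

≈ 0.0620 m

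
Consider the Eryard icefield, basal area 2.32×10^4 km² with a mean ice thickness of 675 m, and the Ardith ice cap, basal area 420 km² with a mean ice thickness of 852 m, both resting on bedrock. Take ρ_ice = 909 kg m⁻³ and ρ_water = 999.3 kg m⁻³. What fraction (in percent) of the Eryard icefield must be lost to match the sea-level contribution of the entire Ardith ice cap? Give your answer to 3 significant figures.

≈ 2.29 %

Equal sea-level rise means equal mass of meltwater, i.e. equal mass of ice lost.
Ice mass of Ardith: 3.253×10^14 kg; ice mass of Eryard: 1.423×10^16 kg.
Fraction required = 3.253×10^14 / 1.423×10^16 = 0.0229 → 2.29 %.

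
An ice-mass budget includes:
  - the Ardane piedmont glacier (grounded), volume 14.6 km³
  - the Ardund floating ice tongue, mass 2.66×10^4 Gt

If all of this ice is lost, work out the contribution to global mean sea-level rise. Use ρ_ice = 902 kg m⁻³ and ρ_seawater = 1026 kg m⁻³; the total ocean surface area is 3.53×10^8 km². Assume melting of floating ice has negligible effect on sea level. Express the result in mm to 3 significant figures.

≈ 0.0364 mm

Ardane: 14.6 km³ × (902/1026) = 12.84 km³ of water.
The Ardund floating ice tongue is floating and already displaces its own weight of water, so its melt adds essentially nothing to sea level.
Total added water ≈ 1.284×10^10 m³ over 3.53×10^14 m² → Δh = 3.64×10^-5 m = 0.0364 mm.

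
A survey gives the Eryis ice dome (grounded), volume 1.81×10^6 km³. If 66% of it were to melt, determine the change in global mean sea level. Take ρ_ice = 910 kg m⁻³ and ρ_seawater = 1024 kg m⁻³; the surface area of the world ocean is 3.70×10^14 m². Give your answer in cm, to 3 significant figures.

≈ 287 cm

Eryis: 0.66 × 1.81×10^6 km³ × (910/1024) = 1.062×10^6 km³ of water.
Spread over 3.70×10^14 m² of ocean, Δh = 1.062×10^15 / 3.70×10^14 = 2.87 m = 287 cm.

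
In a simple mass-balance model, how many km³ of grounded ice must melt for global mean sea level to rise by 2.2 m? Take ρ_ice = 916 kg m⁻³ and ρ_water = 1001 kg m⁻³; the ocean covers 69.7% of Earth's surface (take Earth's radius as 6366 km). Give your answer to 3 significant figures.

Required water volume = Δh × A = 2.2 m × 3.55×10^14 m² = 7.809×10^14 m³ = 7.809×10^5 km³.
Ice volume = water volume × ρ_w/ρ_ice = 7.809×10^5 × 1001/916 = 8.53×10^5 km³.

≈ 8.53×10^5 km³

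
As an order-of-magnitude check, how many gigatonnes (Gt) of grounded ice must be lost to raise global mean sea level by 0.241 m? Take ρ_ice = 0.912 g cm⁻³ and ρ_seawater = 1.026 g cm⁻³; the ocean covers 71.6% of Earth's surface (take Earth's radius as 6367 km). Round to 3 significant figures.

Required water volume = Δh × A = 0.241 m × 3.65×10^14 m² = 8.790×10^13 m³.
ρ_w = 1.026 g cm⁻³ = 1026 kg m⁻³, so the mass of water = 8.790×10^13 m³ × 1026 kg m⁻³ = 9.019×10^16 kg = 9.02×10^4 Gt (and the same mass of ice, by conservation).

≈ 9.02×10^4 Gt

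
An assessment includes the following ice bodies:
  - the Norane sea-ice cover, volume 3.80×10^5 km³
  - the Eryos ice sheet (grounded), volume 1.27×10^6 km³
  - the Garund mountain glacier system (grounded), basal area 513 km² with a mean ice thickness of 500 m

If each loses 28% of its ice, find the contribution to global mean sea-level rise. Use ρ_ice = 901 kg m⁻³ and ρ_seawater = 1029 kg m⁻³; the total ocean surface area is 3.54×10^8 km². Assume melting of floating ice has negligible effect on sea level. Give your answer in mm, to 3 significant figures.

≈ 880 mm

The Norane sea-ice cover is floating and already displaces its own weight of water, so its melt adds essentially nothing to sea level.
Eryos: 0.28 × 1.27×10^6 km³ × (901/1029) = 3.114×10^5 km³ of water.
Garund: ice volume = 513 km² × 500 m = 256.5 km³; 0.28 × 256.5 × (901/1029) = 62.89 km³ of water.
Total added water ≈ 3.114×10^14 m³ over 3.54×10^14 m² → Δh = 0.880 m = 880 mm.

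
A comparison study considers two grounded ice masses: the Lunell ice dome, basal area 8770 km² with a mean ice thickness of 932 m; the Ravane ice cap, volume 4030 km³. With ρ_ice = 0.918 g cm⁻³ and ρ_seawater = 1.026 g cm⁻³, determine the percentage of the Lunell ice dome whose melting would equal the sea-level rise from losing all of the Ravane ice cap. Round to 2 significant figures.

≈ 49 %

Equal sea-level rise means equal mass of meltwater, i.e. equal mass of ice lost.
Ice mass of Ravane: 3.700×10^15 kg; ice mass of Lunell: 7.503×10^15 kg.
Fraction required = 3.700×10^15 / 7.503×10^15 = 0.493 → 49 %.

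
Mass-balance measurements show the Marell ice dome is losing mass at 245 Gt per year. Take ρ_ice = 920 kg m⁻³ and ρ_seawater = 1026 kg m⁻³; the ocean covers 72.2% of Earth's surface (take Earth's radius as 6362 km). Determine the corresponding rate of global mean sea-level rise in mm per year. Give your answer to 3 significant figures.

≈ 0.650 mm/yr

ρ_w = 1026 kg m⁻³. Annual water volume added = 245 Gt / ρ_w = 2.450×10^14 kg / 1026 kg m⁻³ = 2.388×10^11 m³.
Δh per year = 2.388×10^11 / 3.67×10^14 = 6.50×10^-4 m = 0.650 mm.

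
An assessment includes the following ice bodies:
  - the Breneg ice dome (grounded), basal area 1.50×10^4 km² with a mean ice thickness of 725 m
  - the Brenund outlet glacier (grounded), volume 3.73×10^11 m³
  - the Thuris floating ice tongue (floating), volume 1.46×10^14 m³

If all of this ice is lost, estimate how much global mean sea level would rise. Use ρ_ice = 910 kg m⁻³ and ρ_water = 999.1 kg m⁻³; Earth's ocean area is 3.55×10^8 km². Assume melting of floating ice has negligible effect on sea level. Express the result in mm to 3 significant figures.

Breneg: ice volume = 1.50×10^4 km² × 725 m = 1.088×10^4 km³; 1.088×10^4 × (910/999.1) = 9905 km³ of water.
Brenund: 3.73×10^11 m³ × (910/999.1) = 3.397×10^11 m³ of water.
The Thuris floating ice tongue is floating and already displaces its own weight of water, so its melt adds essentially nothing to sea level.
Total added water ≈ 1.024×10^13 m³ over 3.55×10^14 m² → Δh = 0.0289 m = 28.9 mm.

≈ 28.9 mm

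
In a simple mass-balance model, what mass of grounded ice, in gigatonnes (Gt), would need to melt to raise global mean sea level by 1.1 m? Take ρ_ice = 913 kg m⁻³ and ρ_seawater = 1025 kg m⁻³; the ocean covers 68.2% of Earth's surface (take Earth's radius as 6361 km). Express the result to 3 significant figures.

≈ 3.91×10^5 Gt

Required water volume = Δh × A = 1.1 m × 3.47×10^14 m² = 3.815×10^14 m³.
ρ_w = 1025 kg m⁻³, so the mass of water = 3.815×10^14 m³ × 1025 kg m⁻³ = 3.910×10^17 kg = 3.91×10^5 Gt (and the same mass of ice, by conservation).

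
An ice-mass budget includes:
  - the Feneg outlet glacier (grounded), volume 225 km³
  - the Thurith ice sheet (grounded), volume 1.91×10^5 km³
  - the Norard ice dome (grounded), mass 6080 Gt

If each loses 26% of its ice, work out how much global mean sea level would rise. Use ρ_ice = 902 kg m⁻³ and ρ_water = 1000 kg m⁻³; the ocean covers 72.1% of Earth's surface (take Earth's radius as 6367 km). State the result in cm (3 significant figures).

≈ 12.6 cm

Feneg: 0.26 × 225 km³ × (902/1000) = 52.77 km³ of water.
Thurith: 0.26 × 1.91×10^5 km³ × (902/1000) = 4.479×10^4 km³ of water.
Norard: 0.26 × 6080 Gt = 1.581×10^15 kg; dividing by ρ_w = 1000 kg m⁻³ gives 1.581×10^12 m³ of water.
Total added water ≈ 4.643×10^13 m³ over 3.67×10^14 m² → Δh = 0.126 m = 12.6 cm.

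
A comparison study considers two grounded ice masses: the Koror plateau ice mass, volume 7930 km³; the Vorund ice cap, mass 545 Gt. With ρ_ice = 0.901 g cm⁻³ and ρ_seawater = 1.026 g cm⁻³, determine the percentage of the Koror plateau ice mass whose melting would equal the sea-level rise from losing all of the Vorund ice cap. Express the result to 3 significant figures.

≈ 7.63 %

Equal sea-level rise means equal mass of meltwater, i.e. equal mass of ice lost.
Ice mass of Vorund: 5.450×10^14 kg; ice mass of Koror: 7.145×10^15 kg.
Fraction required = 5.450×10^14 / 7.145×10^15 = 0.0763 → 7.63 %.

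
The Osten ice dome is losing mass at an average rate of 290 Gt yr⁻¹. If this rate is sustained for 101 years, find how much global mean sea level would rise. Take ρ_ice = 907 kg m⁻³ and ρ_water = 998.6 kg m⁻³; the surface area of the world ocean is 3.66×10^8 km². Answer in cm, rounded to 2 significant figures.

Total mass lost = 290 Gt/yr × 101 yr = 2.929×10^4 Gt = 2.929×10^16 kg.
ρ_w = 998.6 kg m⁻³, so water volume = 2.929×10^16 / 998.6 = 2.933×10^13 m³.
Δh = 2.933×10^13 / 3.66×10^14 = 0.0801 m = 8.0 cm.

≈ 8.0 cm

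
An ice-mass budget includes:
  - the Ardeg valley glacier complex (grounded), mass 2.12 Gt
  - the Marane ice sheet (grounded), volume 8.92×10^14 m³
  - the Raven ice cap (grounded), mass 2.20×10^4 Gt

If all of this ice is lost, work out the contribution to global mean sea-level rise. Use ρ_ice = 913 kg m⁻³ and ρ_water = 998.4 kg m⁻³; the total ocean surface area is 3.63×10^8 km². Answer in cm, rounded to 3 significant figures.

≈ 231 cm

Ardeg: 2.12 Gt = 2.120×10^12 kg; dividing by ρ_w = 998.4 kg m⁻³ gives 2.123×10^9 m³ of water.
Marane: 8.92×10^14 m³ × (913/998.4) = 8.157×10^14 m³ of water.
Raven: 2.20×10^4 Gt = 2.200×10^16 kg; dividing by ρ_w = 998.4 kg m⁻³ gives 2.204×10^13 m³ of water.
Total added water ≈ 8.377×10^14 m³ over 3.63×10^14 m² → Δh = 2.31 m = 231 cm.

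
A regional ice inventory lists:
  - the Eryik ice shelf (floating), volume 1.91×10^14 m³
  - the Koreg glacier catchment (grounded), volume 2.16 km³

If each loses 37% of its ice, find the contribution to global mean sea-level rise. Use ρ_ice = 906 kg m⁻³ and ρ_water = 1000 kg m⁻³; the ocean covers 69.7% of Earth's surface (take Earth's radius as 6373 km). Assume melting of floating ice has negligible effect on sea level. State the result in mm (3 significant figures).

≈ 2.04×10^-3 mm

The Eryik ice shelf is floating and already displaces its own weight of water, so its melt adds essentially nothing to sea level.
Koreg: 0.37 × 2.16 km³ × (906/1000) = 0.7241 km³ of water.
Total added water ≈ 7.241×10^8 m³ over 3.56×10^14 m² → Δh = 2.04×10^-6 m = 2.04×10^-3 mm.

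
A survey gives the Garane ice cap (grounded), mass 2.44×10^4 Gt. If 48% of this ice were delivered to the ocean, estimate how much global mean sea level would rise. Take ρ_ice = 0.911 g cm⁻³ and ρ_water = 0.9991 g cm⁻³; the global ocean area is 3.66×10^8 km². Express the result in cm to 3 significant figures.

Garane: 0.48 × 2.44×10^4 Gt = 1.171×10^16 kg; dividing by ρ_w = 0.9991 g cm⁻³ = 999.1 kg m⁻³ gives 1.172×10^13 m³ of water.
Spread over 3.66×10^14 m² of ocean, Δh = 1.172×10^13 / 3.66×10^14 = 0.0320 m = 3.20 cm.

≈ 3.20 cm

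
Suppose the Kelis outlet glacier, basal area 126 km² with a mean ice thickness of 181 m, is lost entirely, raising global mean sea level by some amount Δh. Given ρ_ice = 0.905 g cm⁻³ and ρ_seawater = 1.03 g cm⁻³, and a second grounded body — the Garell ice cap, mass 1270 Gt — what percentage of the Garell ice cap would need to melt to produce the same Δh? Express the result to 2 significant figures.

≈ 1.6 %

Equal sea-level rise means equal mass of meltwater, i.e. equal mass of ice lost.
Ice mass of Kelis: 2.064×10^13 kg; ice mass of Garell: 1.270×10^15 kg.
Fraction required = 2.064×10^13 / 1.270×10^15 = 0.0163 → 1.6 %.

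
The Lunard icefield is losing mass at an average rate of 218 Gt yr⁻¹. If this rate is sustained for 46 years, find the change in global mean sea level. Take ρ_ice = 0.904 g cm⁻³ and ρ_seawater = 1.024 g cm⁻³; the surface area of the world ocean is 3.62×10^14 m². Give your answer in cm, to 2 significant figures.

Total mass lost = 218 Gt/yr × 46 yr = 1.003×10^4 Gt = 1.003×10^16 kg.
ρ_w = 1.024 g cm⁻³ = 1024 kg m⁻³, so water volume = 1.003×10^16 / 1024 = 9.793×10^12 m³.
Δh = 9.793×10^12 / 3.62×10^14 = 0.0271 m = 2.7 cm.

≈ 2.7 cm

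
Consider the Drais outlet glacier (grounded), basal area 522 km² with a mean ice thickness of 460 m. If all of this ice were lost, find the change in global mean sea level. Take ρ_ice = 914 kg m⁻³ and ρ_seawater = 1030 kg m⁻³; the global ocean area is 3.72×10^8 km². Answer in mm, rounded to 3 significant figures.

Drais: ice volume = 522 km² × 460 m = 240.1 km³; 240.1 × (914/1030) = 213.1 km³ of water.
Spread over 3.72×10^14 m² of ocean, Δh = 2.131×10^11 / 3.72×10^14 = 5.73×10^-4 m = 0.573 mm.

≈ 0.573 mm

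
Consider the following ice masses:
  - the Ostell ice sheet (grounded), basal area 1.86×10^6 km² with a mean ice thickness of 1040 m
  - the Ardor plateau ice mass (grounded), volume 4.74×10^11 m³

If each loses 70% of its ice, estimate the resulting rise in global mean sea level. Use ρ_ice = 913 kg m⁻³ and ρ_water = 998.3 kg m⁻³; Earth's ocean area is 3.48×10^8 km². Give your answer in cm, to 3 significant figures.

Ostell: ice volume = 1.86×10^6 km² × 1040 m = 1.934×10^6 km³; 0.7 × 1.934×10^6 × (913/998.3) = 1.238×10^6 km³ of water.
Ardor: 0.7 × 4.74×10^11 m³ × (913/998.3) = 3.034×10^11 m³ of water.
Total added water ≈ 1.239×10^15 m³ over 3.48×10^14 m² → Δh = 3.56 m = 356 cm.

≈ 356 cm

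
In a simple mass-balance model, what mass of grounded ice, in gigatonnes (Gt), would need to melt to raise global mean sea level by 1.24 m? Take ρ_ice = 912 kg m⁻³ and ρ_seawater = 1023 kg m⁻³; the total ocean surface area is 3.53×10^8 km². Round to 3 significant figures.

≈ 4.48×10^5 Gt

Required water volume = Δh × A = 1.24 m × 3.53×10^14 m² = 4.377×10^14 m³.
ρ_w = 1023 kg m⁻³, so the mass of water = 4.377×10^14 m³ × 1023 kg m⁻³ = 4.478×10^17 kg = 4.48×10^5 Gt (and the same mass of ice, by conservation).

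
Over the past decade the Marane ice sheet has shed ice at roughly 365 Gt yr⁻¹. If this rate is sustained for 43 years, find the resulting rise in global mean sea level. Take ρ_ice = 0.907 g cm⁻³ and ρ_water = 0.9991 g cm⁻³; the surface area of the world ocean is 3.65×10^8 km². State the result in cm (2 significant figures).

≈ 4.3 cm

Total mass lost = 365 Gt/yr × 43 yr = 1.570×10^4 Gt = 1.570×10^16 kg.
ρ_w = 0.9991 g cm⁻³ = 999.1 kg m⁻³, so water volume = 1.570×10^16 / 999.1 = 1.571×10^13 m³.
Δh = 1.571×10^13 / 3.65×10^14 = 0.0430 m = 4.3 cm.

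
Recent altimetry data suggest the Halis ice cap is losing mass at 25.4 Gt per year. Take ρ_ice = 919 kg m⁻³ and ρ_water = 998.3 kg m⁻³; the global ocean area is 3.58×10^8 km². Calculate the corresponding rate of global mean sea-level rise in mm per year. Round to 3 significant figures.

≈ 0.0711 mm/yr

ρ_w = 998.3 kg m⁻³. Annual water volume added = 25.4 Gt / ρ_w = 2.540×10^13 kg / 998.3 kg m⁻³ = 2.544×10^10 m³.
Δh per year = 2.544×10^10 / 3.58×10^14 = 7.11×10^-5 m = 0.0711 mm.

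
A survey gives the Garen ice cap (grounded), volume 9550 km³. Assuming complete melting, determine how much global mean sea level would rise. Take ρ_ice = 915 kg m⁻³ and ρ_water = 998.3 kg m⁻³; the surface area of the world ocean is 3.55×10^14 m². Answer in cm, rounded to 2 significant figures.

≈ 2.5 cm

Garen: 9550 km³ × (915/998.3) = 8753 km³ of water.
Spread over 3.55×10^14 m² of ocean, Δh = 8.753×10^12 / 3.55×10^14 = 0.0247 m = 2.5 cm.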